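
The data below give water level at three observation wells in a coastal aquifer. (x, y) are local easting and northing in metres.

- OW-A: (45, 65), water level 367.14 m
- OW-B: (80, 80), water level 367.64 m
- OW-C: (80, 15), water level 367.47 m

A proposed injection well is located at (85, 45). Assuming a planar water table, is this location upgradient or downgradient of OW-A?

upgradient

Differences from OW-A: to OW-B (Δx, Δy, Δh) = (35, 15, +0.50); to OW-C = (35, -50, +0.33).
Solve a·Δx + b·Δy = Δh: det = 35·(-50) − 35·15 = -2275.
∂h/∂x = [(+0.50)·(-50) − (+0.33)·15] / -2275 = +0.01316
∂h/∂y = [35·(+0.33) − 35·(+0.50)] / -2275 = +0.002615
Head at (85, 45) = 367.14 + (+0.01316)·(40) + (+0.002615)·(-20) = 367.61 m.
That is higher than the 367.14 m at OW-A, so the point is upgradient.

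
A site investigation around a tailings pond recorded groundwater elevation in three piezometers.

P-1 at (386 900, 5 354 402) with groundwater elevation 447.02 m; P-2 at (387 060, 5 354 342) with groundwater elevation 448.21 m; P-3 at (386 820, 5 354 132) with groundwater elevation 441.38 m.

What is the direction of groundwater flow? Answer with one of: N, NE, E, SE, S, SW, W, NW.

SW

Three-point gradient (reference P-1): Δ to P-2 = (160, -60, +1.19), Δ to P-3 = (-80, -270, -5.64).
∂h/∂x = +0.01374, ∂h/∂y = +0.01682 (det = -48000).
Flow = −∇h = (-0.01374 east, -0.01682 north), which points southwest.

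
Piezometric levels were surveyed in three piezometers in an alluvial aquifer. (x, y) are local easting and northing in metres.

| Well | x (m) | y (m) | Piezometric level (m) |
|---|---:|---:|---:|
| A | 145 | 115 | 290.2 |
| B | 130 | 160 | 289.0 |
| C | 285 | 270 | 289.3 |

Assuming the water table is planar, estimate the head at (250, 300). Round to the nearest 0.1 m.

288.1 m

Taking A as reference: B−A = (-15, 45, -1.2); C−A = (140, 155, -0.9).
Solve a·Δx + b·Δy = Δh: det = (-15)·155 − 140·45 = -8625.
∂h/∂x = [(-1.2)·155 − (-0.9)·45] / -8625 = +0.01687
∂h/∂y = [(-15)·(-0.9) − 140·(-1.2)] / -8625 = -0.02104
h(250, 300) = 290.2 + (+0.01687)·(105) + (-0.02104)·(185) = 290.2 +1.771 -3.893 = 288.078 m.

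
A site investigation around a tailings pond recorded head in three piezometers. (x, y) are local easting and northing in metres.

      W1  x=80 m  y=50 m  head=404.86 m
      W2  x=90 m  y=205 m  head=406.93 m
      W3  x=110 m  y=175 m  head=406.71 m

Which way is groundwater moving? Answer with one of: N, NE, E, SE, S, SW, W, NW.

Taking W1 as reference: W2−W1 = (10, 155, +2.07); W3−W1 = (30, 125, +1.85).
Solve a·Δx + b·Δy = Δh: det = 10·125 − 30·155 = -3400.
∂h/∂x = [(+2.07)·125 − (+1.85)·155] / -3400 = +0.008235
∂h/∂y = [10·(+1.85) − 30·(+2.07)] / -3400 = +0.01282
Flow = −∇h = (-0.008235 east, -0.01282 north), which points southwest.

SW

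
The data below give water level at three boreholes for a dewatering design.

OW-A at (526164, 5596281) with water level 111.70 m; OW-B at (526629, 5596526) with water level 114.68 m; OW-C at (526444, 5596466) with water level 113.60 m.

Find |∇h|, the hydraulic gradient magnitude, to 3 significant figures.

0.00567

Three-point gradient (reference OW-A): Δ to OW-B = (465, 245, +2.98), Δ to OW-C = (280, 185, +1.90).
∂h/∂x = +0.004924, ∂h/∂y = +0.002818 (det = 17425).
|∇h| = √(0.004924² + 0.002818²) = 0.005673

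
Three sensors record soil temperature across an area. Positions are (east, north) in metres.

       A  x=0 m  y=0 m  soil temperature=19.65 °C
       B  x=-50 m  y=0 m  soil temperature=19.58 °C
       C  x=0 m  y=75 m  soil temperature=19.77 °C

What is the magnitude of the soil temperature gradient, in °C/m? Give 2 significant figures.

0.0021 °C/m

∂T/∂x = (19.58 − 19.65) / (-50 − 0) = +0.001400
∂T/∂y = (19.77 − 19.65) / (75 − 0) = +0.001600
|∇f| = √(0.001400² + 0.001600²) = 0.002126 °C/m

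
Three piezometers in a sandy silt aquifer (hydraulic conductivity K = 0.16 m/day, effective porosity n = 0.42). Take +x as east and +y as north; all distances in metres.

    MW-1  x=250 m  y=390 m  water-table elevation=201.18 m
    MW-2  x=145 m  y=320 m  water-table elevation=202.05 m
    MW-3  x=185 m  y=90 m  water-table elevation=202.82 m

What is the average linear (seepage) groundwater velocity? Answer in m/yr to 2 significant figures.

Taking MW-1 as reference: MW-2−MW-1 = (-105, -70, +0.87); MW-3−MW-1 = (-65, -300, +1.64).
Determinant of the coordinate differences = (-105)·(-300) − (-65)·(-70) = 26950.
∂h/∂x = [(+0.87)·(-300) − (+1.64)·(-70)] / 26950 = -0.005425
∂h/∂y = [(-105)·(+1.64) − (-65)·(+0.87)] / 26950 = -0.004291
|∇h| = √(-0.005425² + -0.004291²) = 0.006917
Seepage velocity v = K·i/n = 0.16 × 0.006917 / 0.42 = 0.002635 m/day = 0.9624 m/yr.

0.96 m/yr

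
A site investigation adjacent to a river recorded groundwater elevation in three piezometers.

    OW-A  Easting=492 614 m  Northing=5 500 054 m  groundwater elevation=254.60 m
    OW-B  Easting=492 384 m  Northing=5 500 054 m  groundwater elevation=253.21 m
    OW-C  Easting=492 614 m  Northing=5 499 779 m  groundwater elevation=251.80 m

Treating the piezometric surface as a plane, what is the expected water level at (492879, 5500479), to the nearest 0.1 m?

260.5 m

∂h/∂x = (253.21 − 254.60) / (492384 − 492614) = +0.006043
∂h/∂y = (251.80 − 254.60) / (5499779 − 5500054) = +0.01018
h(492879, 5500479) = 254.60 + (+0.006043)·(265) + (+0.01018)·(425) = 254.60 +1.602 +4.327 = 260.529 m.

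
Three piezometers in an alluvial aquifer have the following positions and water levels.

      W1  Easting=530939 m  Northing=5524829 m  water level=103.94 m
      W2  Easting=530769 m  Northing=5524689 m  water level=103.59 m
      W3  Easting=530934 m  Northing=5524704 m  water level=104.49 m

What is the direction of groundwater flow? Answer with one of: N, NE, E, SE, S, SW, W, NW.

NW

Three-point gradient (reference W1): Δ to W2 = (-170, -140, -0.35), Δ to W3 = (-5, -125, +0.55).
∂h/∂x = +0.005876, ∂h/∂y = -0.004635 (det = 20550).
Flow = −∇h = (-0.005876 east, +0.004635 north), which points northwest.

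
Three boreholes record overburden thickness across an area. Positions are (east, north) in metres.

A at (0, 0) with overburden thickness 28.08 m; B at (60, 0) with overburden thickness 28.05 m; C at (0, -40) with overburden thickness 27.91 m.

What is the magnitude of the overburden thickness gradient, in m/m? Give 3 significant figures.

∂d/∂x = (28.05 − 28.08) / (60 − 0) = -0.0005000
∂d/∂y = (27.91 − 28.08) / (-40 − 0) = +0.004250
|∇f| = √(-0.0005000² + 0.004250²) = 0.004279 m/m

0.00428 m/m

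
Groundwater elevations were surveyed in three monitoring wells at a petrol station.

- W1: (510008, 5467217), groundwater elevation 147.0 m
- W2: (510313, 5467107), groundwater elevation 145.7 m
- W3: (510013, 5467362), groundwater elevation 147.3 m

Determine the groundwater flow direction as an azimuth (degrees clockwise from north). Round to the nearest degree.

122°

Differences from W1: to W2 (Δx, Δy, Δh) = (305, -110, -1.3); to W3 = (5, 145, +0.3).
Determinant of the coordinate differences = 305·145 − 5·(-110) = 44775.
∂h/∂x = [(-1.3)·145 − (+0.3)·(-110)] / 44775 = -0.003473
∂h/∂y = [305·(+0.3) − 5·(-1.3)] / 44775 = +0.002189
Flow direction (−∇h) has components (+0.003473 E, -0.002189 N).
Azimuth = atan2(E, N) = atan2(+0.003473, -0.002189) = 122.2° ≈ 122°.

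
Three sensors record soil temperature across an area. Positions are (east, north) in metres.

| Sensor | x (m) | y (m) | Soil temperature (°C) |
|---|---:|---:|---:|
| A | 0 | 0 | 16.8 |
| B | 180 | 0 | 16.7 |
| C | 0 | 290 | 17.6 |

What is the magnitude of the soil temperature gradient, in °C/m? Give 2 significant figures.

0.0028 °C/m

∂T/∂x = (16.7 − 16.8) / (180 − 0) = -0.0005556
∂T/∂y = (17.6 − 16.8) / (290 − 0) = +0.002759
|∇f| = √(-0.0005556² + 0.002759²) = 0.002814 °C/m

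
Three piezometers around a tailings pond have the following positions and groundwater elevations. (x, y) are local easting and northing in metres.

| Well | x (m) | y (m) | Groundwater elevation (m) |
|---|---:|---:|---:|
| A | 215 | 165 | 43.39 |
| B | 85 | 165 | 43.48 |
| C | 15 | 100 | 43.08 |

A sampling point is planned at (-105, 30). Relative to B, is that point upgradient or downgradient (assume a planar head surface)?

Differences from A: to B (Δx, Δy, Δh) = (-130, 0, +0.09); to C = (-200, -65, -0.31).
Solve a·Δx + b·Δy = Δh: det = (-130)·(-65) − (-200)·0 = 8450.
∂h/∂x = [(+0.09)·(-65) − (-0.31)·0] / 8450 = -0.0006923
∂h/∂y = [(-130)·(-0.31) − (-200)·(+0.09)] / 8450 = +0.006899
Head at (-105, 30) = 43.39 + (-0.0006923)·(-320) + (+0.006899)·(-135) = 42.68 m.
That is lower than the 43.48 m at B, so the point is downgradient.

downgradient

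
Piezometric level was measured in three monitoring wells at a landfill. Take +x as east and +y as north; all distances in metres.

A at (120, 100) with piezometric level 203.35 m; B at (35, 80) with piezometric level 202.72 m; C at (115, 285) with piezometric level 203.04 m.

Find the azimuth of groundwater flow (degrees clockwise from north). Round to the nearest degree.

Taking A as reference: B−A = (-85, -20, -0.63); C−A = (-5, 185, -0.31).
Determinant of the coordinate differences = (-85)·185 − (-5)·(-20) = -15825.
∂h/∂x = [(-0.63)·185 − (-0.31)·(-20)] / -15825 = +0.007757
∂h/∂y = [(-85)·(-0.31) − (-5)·(-0.63)] / -15825 = -0.001466
Flow direction (−∇h) has components (-0.007757 E, +0.001466 N).
Azimuth = atan2(E, N) = atan2(-0.007757, +0.001466) = 280.7° ≈ 281°.

281°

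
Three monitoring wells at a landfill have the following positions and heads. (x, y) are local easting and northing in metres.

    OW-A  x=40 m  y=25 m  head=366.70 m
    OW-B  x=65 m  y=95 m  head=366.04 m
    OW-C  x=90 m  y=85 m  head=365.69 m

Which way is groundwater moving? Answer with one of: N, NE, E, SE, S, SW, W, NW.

Taking OW-A as reference: OW-B−OW-A = (25, 70, -0.66); OW-C−OW-A = (50, 60, -1.01).
Solve a·Δx + b·Δy = Δh: det = 25·60 − 50·70 = -2000.
∂h/∂x = [(-0.66)·60 − (-1.01)·70] / -2000 = -0.01555
∂h/∂y = [25·(-1.01) − 50·(-0.66)] / -2000 = -0.003875
Flow = −∇h = (+0.01555 east, +0.003875 north), which points east.

E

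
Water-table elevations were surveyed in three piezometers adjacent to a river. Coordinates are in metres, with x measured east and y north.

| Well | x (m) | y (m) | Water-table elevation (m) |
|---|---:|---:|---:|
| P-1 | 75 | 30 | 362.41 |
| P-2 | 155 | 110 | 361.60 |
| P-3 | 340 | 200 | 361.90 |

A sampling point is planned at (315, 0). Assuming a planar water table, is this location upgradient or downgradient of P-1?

With h = a·x + b·y + c and P-1 as origin, the differences give:
  80·a + 80·b = -0.81
  265·a + 170·b = -0.51
Eliminate b (×170 and ×80, subtract): -7600·a = -96.900 → a = ∂h/∂x = +0.01275
Back-substitute: b = ∂h/∂y = -0.02287.
Head at (315, 0) = 362.41 + (+0.01275)·(240) + (-0.02287)·(-30) = 366.16 m.
That is higher than the 362.41 m at P-1, so the point is upgradient.

upgradient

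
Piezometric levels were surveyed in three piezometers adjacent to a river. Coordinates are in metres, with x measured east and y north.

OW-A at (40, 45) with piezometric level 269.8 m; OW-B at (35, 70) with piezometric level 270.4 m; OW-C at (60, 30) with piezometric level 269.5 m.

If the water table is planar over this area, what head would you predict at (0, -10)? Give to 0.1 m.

268.3 m

With h = a·x + b·y + c and OW-A as origin, the differences give:
  (-5)·a + 25·b = +0.6
  20·a + (-15)·b = -0.3
Eliminate b (×(-15) and ×25, subtract): -425·a = -1.50 → a = ∂h/∂x = +0.003529
Back-substitute: b = ∂h/∂y = +0.02471.
h(0, -10) = 269.8 + (+0.003529)·(-40) + (+0.02471)·(-55) = 269.8 -0.141 -1.359 = 268.300 m.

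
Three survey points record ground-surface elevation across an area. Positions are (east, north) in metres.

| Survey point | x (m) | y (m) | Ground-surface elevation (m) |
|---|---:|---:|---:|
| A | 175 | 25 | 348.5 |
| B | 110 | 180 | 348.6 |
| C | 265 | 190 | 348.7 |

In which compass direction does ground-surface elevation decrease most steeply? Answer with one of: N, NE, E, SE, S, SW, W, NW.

SW

Differences from A: to B (Δx, Δy, Δh) = (-65, 155, +0.1); to C = (90, 165, +0.2).
Determinant of the coordinate differences = (-65)·165 − 90·155 = -24675.
∂z/∂x = [(+0.1)·165 − (+0.2)·155] / -24675 = +0.0005876
∂z/∂y = [(-65)·(+0.2) − 90·(+0.1)] / -24675 = +0.0008916
Steepest decrease is along −∇f = (-0.0005876 E, -0.0008916 N) → southwest.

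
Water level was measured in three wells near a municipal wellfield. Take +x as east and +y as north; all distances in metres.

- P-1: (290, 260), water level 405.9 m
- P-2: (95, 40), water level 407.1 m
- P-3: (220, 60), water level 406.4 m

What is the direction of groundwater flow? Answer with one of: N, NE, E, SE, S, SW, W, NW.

Differences from P-1: to P-2 (Δx, Δy, Δh) = (-195, -220, +1.2); to P-3 = (-70, -200, +0.5).
Solve a·Δx + b·Δy = Δh: det = (-195)·(-200) − (-70)·(-220) = 23600.
∂h/∂x = [(+1.2)·(-200) − (+0.5)·(-220)] / 23600 = -0.005508
∂h/∂y = [(-195)·(+0.5) − (-70)·(+1.2)] / 23600 = -0.0005720
Flow = −∇h = (+0.005508 east, +0.0005720 north), which points east.

E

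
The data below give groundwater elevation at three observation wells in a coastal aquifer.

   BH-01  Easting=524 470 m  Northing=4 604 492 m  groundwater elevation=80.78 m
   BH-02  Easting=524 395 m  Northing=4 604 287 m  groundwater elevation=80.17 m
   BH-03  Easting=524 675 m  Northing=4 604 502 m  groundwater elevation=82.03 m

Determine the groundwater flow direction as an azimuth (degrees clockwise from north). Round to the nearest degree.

With h = a·x + b·y + c and BH-01 as origin, the differences give:
  (-75)·a + (-205)·b = -0.61
  205·a + 10·b = +1.25
Eliminate b (×10 and ×(-205), subtract): 41275·a = 250.150 → a = ∂h/∂x = +0.006061
Back-substitute: b = ∂h/∂y = +0.0007583.
Flow direction (−∇h) has components (-0.006061 E, -0.0007583 N).
Azimuth = atan2(E, N) = atan2(-0.006061, -0.0007583) = 262.9° ≈ 263°.

263°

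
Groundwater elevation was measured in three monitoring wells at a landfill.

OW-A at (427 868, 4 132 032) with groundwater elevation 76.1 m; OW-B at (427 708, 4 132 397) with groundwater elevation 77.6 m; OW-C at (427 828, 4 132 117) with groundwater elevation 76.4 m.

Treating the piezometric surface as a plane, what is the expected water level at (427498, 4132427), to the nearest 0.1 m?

74.2 m

Differences from OW-A: to OW-B (Δx, Δy, Δh) = (-160, 365, +1.5); to OW-C = (-40, 85, +0.3).
Solve a·Δx + b·Δy = Δh: det = (-160)·85 − (-40)·365 = 1000.
∂h/∂x = [(+1.5)·85 − (+0.3)·365] / 1000 = +0.01800
∂h/∂y = [(-160)·(+0.3) − (-40)·(+1.5)] / 1000 = +0.01200
h(427498, 4132427) = 76.1 + (+0.01800)·(-370) + (+0.01200)·(395) = 76.1 -6.660 +4.740 = 74.180 m.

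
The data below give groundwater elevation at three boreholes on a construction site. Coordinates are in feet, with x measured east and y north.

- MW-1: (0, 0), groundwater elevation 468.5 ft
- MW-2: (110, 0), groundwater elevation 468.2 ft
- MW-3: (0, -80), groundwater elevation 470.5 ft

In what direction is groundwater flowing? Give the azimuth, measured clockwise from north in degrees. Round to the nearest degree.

006°

∂h/∂x = (468.2 − 468.5) / (110 − 0) = -0.002727
∂h/∂y = (470.5 − 468.5) / (-80 − 0) = -0.02500
Flow direction (−∇h) has components (+0.002727 E, +0.02500 N).
Azimuth = atan2(E, N) = atan2(+0.002727, +0.02500) = 6.2° ≈ 006°.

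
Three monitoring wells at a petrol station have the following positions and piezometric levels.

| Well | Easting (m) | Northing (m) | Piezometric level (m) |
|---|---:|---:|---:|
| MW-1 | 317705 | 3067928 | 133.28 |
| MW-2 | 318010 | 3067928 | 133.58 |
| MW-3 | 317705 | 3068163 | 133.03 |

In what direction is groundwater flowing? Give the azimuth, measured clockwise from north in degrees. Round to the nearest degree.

317°

∂h/∂x = (133.58 − 133.28) / (318010 − 317705) = +0.0009836
∂h/∂y = (133.03 − 133.28) / (3068163 − 3067928) = -0.001064
Flow direction (−∇h) has components (-0.0009836 E, +0.001064 N).
Azimuth = atan2(E, N) = atan2(-0.0009836, +0.001064) = 317.2° ≈ 317°.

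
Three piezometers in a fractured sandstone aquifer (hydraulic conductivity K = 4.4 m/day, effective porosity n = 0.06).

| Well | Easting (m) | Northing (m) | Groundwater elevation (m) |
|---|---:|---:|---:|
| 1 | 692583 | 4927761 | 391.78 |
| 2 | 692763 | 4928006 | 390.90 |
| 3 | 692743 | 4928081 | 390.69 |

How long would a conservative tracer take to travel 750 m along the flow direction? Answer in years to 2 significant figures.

With h = a·x + b·y + c and 1 as origin, the differences give:
  180·a + 245·b = -0.88
  160·a + 320·b = -1.09
Eliminate b (×320 and ×245, subtract): 18400·a = -14.550 → a = ∂h/∂x = -0.0007908
Back-substitute: b = ∂h/∂y = -0.003011.
|∇h| = √(-0.0007908² + -0.003011²) = 0.003113
Seepage velocity v = K·i/n = 4.4 × 0.003113 / 0.06 = 0.2283 m/day.
t = 750 / 0.2283 = 3285 days = 8.99 years.

9.0 years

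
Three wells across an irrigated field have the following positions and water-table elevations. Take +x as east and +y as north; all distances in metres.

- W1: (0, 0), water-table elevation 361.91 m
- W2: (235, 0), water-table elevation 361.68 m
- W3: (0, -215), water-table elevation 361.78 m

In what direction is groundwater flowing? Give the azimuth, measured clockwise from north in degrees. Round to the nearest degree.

122°

∂h/∂x = (361.68 − 361.91) / (235 − 0) = -0.0009787
∂h/∂y = (361.78 − 361.91) / (-215 − 0) = +0.0006047
Flow direction (−∇h) has components (+0.0009787 E, -0.0006047 N).
Azimuth = atan2(E, N) = atan2(+0.0009787, -0.0006047) = 121.7° ≈ 122°.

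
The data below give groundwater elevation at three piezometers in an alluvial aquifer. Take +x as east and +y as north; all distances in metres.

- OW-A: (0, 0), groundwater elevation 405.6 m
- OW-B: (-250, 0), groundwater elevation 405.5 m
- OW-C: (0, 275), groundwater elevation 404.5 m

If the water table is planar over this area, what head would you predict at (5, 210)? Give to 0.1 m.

∂h/∂x = (405.5 − 405.6) / (-250 − 0) = +0.0004000
∂h/∂y = (404.5 − 405.6) / (275 − 0) = -0.004000
h(5, 210) = 405.6 + (+0.0004000)·(5) + (-0.004000)·(210) = 405.6 +0.002 -0.840 = 404.762 m.

404.8 m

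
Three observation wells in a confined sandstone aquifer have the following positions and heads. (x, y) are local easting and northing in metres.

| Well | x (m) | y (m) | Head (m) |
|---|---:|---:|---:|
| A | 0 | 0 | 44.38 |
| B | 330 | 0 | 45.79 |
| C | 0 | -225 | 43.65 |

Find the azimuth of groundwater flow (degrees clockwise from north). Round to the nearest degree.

∂h/∂x = (45.79 − 44.38) / (330 − 0) = +0.004273
∂h/∂y = (43.65 − 44.38) / (-225 − 0) = +0.003244
Flow direction (−∇h) has components (-0.004273 E, -0.003244 N).
Azimuth = atan2(E, N) = atan2(-0.004273, -0.003244) = 232.8° ≈ 233°.

233°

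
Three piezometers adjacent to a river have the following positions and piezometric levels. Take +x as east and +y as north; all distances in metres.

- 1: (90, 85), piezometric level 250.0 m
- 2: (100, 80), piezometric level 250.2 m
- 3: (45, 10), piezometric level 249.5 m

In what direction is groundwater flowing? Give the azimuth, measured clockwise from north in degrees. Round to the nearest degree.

Taking 1 as reference: 2−1 = (10, -5, +0.2); 3−1 = (-45, -75, -0.5).
Determinant of the coordinate differences = 10·(-75) − (-45)·(-5) = -975.
∂h/∂x = [(+0.2)·(-75) − (-0.5)·(-5)] / -975 = +0.01795
∂h/∂y = [10·(-0.5) − (-45)·(+0.2)] / -975 = -0.004103
Flow direction (−∇h) has components (-0.01795 E, +0.004103 N).
Azimuth = atan2(E, N) = atan2(-0.01795, +0.004103) = 282.9° ≈ 283°.

283°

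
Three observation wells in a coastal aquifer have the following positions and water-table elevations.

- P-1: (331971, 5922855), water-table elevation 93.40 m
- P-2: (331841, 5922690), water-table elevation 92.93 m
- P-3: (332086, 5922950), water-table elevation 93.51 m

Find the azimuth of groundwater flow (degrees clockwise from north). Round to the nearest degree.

146°

Three-point gradient (reference P-1): Δ to P-2 = (-130, -165, -0.47), Δ to P-3 = (115, 95, +0.11).
∂h/∂x = -0.004000, ∂h/∂y = +0.006000 (det = 6625).
Flow direction (−∇h) has components (+0.004000 E, -0.006000 N).
Azimuth = atan2(E, N) = atan2(+0.004000, -0.006000) = 146.3° ≈ 146°.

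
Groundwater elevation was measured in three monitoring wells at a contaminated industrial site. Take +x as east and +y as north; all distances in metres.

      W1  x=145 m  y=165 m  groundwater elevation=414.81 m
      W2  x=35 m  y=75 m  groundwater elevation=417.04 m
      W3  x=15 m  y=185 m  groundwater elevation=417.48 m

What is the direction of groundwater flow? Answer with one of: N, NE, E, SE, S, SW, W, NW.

Differences from W1: to W2 (Δx, Δy, Δh) = (-110, -90, +2.23); to W3 = (-130, 20, +2.67).
Solve a·Δx + b·Δy = Δh: det = (-110)·20 − (-130)·(-90) = -13900.
∂h/∂x = [(+2.23)·20 − (+2.67)·(-90)] / -13900 = -0.02050
∂h/∂y = [(-110)·(+2.67) − (-130)·(+2.23)] / -13900 = +0.0002734
Flow = −∇h = (+0.02050 east, -0.0002734 north), which points east.

E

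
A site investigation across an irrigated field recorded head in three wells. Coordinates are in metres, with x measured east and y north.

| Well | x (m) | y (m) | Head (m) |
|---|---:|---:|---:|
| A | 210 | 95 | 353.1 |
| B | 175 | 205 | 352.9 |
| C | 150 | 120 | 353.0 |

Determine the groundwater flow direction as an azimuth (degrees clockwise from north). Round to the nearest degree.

325°

Taking A as reference: B−A = (-35, 110, -0.2); C−A = (-60, 25, -0.1).
Determinant of the coordinate differences = (-35)·25 − (-60)·110 = 5725.
∂h/∂x = [(-0.2)·25 − (-0.1)·110] / 5725 = +0.001048
∂h/∂y = [(-35)·(-0.1) − (-60)·(-0.2)] / 5725 = -0.001485
Flow direction (−∇h) has components (-0.001048 E, +0.001485 N).
Azimuth = atan2(E, N) = atan2(-0.001048, +0.001485) = 324.8° ≈ 325°.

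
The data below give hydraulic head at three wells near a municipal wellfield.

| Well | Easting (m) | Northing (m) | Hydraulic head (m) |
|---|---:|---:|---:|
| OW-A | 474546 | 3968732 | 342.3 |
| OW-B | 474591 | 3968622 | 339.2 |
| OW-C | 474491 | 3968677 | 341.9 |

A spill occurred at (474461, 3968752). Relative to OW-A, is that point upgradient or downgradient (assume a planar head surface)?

Differences from OW-A: to OW-B (Δx, Δy, Δh) = (45, -110, -3.1); to OW-C = (-55, -55, -0.4).
Solve a·Δx + b·Δy = Δh: det = 45·(-55) − (-55)·(-110) = -8525.
∂h/∂x = [(-3.1)·(-55) − (-0.4)·(-110)] / -8525 = -0.01484
∂h/∂y = [45·(-0.4) − (-55)·(-3.1)] / -8525 = +0.02211
Head at (474461, 3968752) = 342.3 + (-0.01484)·(-85) + (+0.02211)·(20) = 344.00 m.
That is higher than the 342.3 m at OW-A, so the point is upgradient.

upgradient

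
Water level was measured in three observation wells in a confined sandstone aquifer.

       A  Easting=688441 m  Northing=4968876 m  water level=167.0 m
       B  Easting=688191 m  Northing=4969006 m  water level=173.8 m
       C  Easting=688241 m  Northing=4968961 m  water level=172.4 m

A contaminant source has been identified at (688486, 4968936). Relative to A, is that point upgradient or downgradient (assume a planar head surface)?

Three-point gradient (reference A): Δ to B = (-250, 130, +6.8), Δ to C = (-200, 85, +5.4).
∂h/∂x = -0.02611, ∂h/∂y = +0.002105 (det = 4750).
Head at (688486, 4968936) = 167.0 + (-0.02611)·(45) + (+0.002105)·(60) = 165.95 m.
That is lower than the 167.0 m at A, so the point is downgradient.

downgradient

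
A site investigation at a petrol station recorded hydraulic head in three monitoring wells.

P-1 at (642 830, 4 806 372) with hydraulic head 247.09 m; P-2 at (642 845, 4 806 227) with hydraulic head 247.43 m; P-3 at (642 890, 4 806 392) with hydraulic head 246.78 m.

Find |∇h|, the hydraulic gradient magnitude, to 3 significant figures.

With h = a·x + b·y + c and P-1 as origin, the differences give:
  15·a + (-145)·b = +0.34
  60·a + 20·b = -0.31
Eliminate b (×20 and ×(-145), subtract): 9000·a = -38.150 → a = ∂h/∂x = -0.004239
Back-substitute: b = ∂h/∂y = -0.002783.
|∇h| = √(-0.004239² + -0.002783²) = 0.005071

0.00507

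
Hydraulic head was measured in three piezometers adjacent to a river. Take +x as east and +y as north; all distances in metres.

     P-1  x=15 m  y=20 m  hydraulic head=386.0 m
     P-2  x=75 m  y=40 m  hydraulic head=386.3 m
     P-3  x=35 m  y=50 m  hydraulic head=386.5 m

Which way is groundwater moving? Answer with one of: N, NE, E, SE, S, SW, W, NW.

Differences from P-1: to P-2 (Δx, Δy, Δh) = (60, 20, +0.3); to P-3 = (20, 30, +0.5).
Solve a·Δx + b·Δy = Δh: det = 60·30 − 20·20 = 1400.
∂h/∂x = [(+0.3)·30 − (+0.5)·20] / 1400 = -0.0007143
∂h/∂y = [60·(+0.5) − 20·(+0.3)] / 1400 = +0.01714
Flow = −∇h = (+0.0007143 east, -0.01714 north), which points south.

S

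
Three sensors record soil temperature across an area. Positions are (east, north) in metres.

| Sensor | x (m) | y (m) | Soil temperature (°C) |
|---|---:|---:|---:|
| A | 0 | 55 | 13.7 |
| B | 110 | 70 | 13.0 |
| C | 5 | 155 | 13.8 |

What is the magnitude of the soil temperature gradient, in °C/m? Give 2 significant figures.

0.0067 °C/m

Differences from A: to B (Δx, Δy, Δh) = (110, 15, -0.7); to C = (5, 100, +0.1).
Solve a·Δx + b·Δy = ΔT: det = 110·100 − 5·15 = 10925.
∂T/∂x = [(-0.7)·100 − (+0.1)·15] / 10925 = -0.006545
∂T/∂y = [110·(+0.1) − 5·(-0.7)] / 10925 = +0.001327
|∇f| = √(-0.006545² + 0.001327²) = 0.006678 °C/m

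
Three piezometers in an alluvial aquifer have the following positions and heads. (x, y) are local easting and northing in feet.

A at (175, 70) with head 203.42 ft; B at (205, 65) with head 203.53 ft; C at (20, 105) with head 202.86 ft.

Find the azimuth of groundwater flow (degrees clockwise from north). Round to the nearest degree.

257°

Three-point gradient (reference A): Δ to B = (30, -5, +0.11), Δ to C = (-155, 35, -0.56).
∂h/∂x = +0.003818, ∂h/∂y = +0.0009091 (det = 275).
Flow direction (−∇h) has components (-0.003818 E, -0.0009091 N).
Azimuth = atan2(E, N) = atan2(-0.003818, -0.0009091) = 256.6° ≈ 257°.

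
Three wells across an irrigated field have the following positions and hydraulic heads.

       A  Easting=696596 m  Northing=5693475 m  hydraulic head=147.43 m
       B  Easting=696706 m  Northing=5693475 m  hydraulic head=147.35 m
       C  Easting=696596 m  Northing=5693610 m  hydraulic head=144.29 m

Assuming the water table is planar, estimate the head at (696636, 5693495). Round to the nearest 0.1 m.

∂h/∂x = (147.35 − 147.43) / (696706 − 696596) = -0.0007273
∂h/∂y = (144.29 − 147.43) / (5693610 − 5693475) = -0.02326
h(696636, 5693495) = 147.43 + (-0.0007273)·(40) + (-0.02326)·(20) = 147.43 -0.029 -0.465 = 146.936 m.

146.9 m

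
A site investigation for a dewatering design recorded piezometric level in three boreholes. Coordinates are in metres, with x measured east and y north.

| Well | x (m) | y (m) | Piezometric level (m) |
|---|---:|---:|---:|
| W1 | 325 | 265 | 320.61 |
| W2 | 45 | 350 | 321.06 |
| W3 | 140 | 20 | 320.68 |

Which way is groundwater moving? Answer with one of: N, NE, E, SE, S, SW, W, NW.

Taking W1 as reference: W2−W1 = (-280, 85, +0.45); W3−W1 = (-185, -245, +0.07).
Solve a·Δx + b·Δy = Δh: det = (-280)·(-245) − (-185)·85 = 84325.
∂h/∂x = [(+0.45)·(-245) − (+0.07)·85] / 84325 = -0.001378
∂h/∂y = [(-280)·(+0.07) − (-185)·(+0.45)] / 84325 = +0.0007548
Flow = −∇h = (+0.001378 east, -0.0007548 north), which points southeast.

SE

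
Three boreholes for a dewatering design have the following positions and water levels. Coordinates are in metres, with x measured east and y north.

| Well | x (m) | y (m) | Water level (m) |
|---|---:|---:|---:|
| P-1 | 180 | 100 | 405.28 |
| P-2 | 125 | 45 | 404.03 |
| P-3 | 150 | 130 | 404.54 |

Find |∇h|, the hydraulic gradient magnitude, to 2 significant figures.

0.024

Taking P-1 as reference: P-2−P-1 = (-55, -55, -1.25); P-3−P-1 = (-30, 30, -0.74).
Solve a·Δx + b·Δy = Δh: det = (-55)·30 − (-30)·(-55) = -3300.
∂h/∂x = [(-1.25)·30 − (-0.74)·(-55)] / -3300 = +0.02370
∂h/∂y = [(-55)·(-0.74) − (-30)·(-1.25)] / -3300 = -0.0009697
|∇h| = √(0.02370² + -0.0009697²) = 0.02372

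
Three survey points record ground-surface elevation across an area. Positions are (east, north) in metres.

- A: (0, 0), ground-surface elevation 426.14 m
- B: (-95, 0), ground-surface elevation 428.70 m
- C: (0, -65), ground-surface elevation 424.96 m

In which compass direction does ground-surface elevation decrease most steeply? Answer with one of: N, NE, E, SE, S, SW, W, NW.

∂z/∂x = (428.70 − 426.14) / (-95 − 0) = -0.02695
∂z/∂y = (424.96 − 426.14) / (-65 − 0) = +0.01815
Steepest decrease is along −∇f = (+0.02695 E, -0.01815 N) → southeast.

SE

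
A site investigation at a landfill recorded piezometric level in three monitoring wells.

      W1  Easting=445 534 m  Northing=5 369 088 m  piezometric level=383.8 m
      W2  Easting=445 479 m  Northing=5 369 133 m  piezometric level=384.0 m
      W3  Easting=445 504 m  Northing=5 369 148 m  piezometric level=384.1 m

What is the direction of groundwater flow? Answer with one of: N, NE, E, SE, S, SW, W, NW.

Taking W1 as reference: W2−W1 = (-55, 45, +0.2); W3−W1 = (-30, 60, +0.3).
Solve a·Δx + b·Δy = Δh: det = (-55)·60 − (-30)·45 = -1950.
∂h/∂x = [(+0.2)·60 − (+0.3)·45] / -1950 = +0.0007692
∂h/∂y = [(-55)·(+0.3) − (-30)·(+0.2)] / -1950 = +0.005385
Flow = −∇h = (-0.0007692 east, -0.005385 north), which points south.

S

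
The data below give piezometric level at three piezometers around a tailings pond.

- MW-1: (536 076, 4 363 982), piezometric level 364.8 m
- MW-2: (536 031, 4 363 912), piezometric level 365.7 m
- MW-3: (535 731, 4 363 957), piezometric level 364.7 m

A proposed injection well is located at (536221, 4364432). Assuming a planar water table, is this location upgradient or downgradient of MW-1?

downgradient

Differences from MW-1: to MW-2 (Δx, Δy, Δh) = (-45, -70, +0.9); to MW-3 = (-345, -25, -0.1).
Solve a·Δx + b·Δy = Δh: det = (-45)·(-25) − (-345)·(-70) = -23025.
∂h/∂x = [(+0.9)·(-25) − (-0.1)·(-70)] / -23025 = +0.001281
∂h/∂y = [(-45)·(-0.1) − (-345)·(+0.9)] / -23025 = -0.01368
Head at (536221, 4364432) = 364.8 + (+0.001281)·(145) + (-0.01368)·(450) = 358.83 m.
That is lower than the 364.8 m at MW-1, so the point is downgradient.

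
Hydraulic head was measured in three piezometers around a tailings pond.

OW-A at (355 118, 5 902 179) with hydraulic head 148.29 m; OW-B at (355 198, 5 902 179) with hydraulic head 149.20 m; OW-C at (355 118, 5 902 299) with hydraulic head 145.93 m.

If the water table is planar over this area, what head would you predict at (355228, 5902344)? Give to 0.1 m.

∂h/∂x = (149.20 − 148.29) / (355198 − 355118) = +0.01137
∂h/∂y = (145.93 − 148.29) / (5902299 − 5902179) = -0.01967
h(355228, 5902344) = 148.29 + (+0.01137)·(110) + (-0.01967)·(165) = 148.29 +1.251 -3.245 = 146.296 m.

146.3 m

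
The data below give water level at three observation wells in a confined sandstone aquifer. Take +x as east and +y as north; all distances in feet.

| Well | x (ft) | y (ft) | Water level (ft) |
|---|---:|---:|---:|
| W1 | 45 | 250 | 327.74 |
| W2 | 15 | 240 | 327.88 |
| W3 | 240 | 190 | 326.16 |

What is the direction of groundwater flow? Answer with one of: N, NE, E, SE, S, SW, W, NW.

Taking W1 as reference: W2−W1 = (-30, -10, +0.14); W3−W1 = (195, -60, -1.58).
Determinant of the coordinate differences = (-30)·(-60) − 195·(-10) = 3750.
∂h/∂x = [(+0.14)·(-60) − (-1.58)·(-10)] / 3750 = -0.006453
∂h/∂y = [(-30)·(-1.58) − 195·(+0.14)] / 3750 = +0.005360
Flow = −∇h = (+0.006453 east, -0.005360 north), which points southeast.

SE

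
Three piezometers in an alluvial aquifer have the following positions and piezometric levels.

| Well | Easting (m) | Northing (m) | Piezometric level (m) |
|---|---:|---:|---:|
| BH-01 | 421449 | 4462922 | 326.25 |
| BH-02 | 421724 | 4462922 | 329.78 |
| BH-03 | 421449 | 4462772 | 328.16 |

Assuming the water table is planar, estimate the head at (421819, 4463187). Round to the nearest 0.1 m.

∂h/∂x = (329.78 − 326.25) / (421724 − 421449) = +0.01284
∂h/∂y = (328.16 − 326.25) / (4462772 − 4462922) = -0.01273
h(421819, 4463187) = 326.25 + (+0.01284)·(370) + (-0.01273)·(265) = 326.25 +4.749 -3.374 = 327.625 m.

327.6 m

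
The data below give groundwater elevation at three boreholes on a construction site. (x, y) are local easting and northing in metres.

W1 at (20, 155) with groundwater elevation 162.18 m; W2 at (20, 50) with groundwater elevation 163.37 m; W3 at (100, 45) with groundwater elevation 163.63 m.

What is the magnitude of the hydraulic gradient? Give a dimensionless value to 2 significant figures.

Three-point gradient (reference W1): Δ to W2 = (0, -105, +1.19), Δ to W3 = (80, -110, +1.45).
∂h/∂x = +0.002542, ∂h/∂y = -0.01133 (det = 8400).
|∇h| = √(0.002542² + -0.01133²) = 0.01161

0.012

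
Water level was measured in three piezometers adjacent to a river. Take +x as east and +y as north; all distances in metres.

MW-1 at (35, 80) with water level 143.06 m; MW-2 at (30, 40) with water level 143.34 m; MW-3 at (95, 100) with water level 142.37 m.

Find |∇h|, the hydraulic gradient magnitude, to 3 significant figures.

0.0112

With h = a·x + b·y + c and MW-1 as origin, the differences give:
  (-5)·a + (-40)·b = +0.28
  60·a + 20·b = -0.69
Eliminate b (×20 and ×(-40), subtract): 2300·a = -22.000 → a = ∂h/∂x = -0.009565
Back-substitute: b = ∂h/∂y = -0.005804.
|∇h| = √(-0.009565² + -0.005804²) = 0.01119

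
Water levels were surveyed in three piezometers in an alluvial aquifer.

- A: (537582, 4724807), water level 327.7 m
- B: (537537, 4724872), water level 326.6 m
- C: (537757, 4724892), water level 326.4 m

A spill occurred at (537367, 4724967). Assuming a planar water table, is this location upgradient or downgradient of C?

Differences from A: to B (Δx, Δy, Δh) = (-45, 65, -1.1); to C = (175, 85, -1.3).
Determinant of the coordinate differences = (-45)·85 − 175·65 = -15200.
∂h/∂x = [(-1.1)·85 − (-1.3)·65] / -15200 = +0.0005921
∂h/∂y = [(-45)·(-1.3) − 175·(-1.1)] / -15200 = -0.01651
Head at (537367, 4724967) = 327.7 + (+0.0005921)·(-215) + (-0.01651)·(160) = 324.93 m.
That is lower than the 326.4 m at C, so the point is downgradient.

downgradient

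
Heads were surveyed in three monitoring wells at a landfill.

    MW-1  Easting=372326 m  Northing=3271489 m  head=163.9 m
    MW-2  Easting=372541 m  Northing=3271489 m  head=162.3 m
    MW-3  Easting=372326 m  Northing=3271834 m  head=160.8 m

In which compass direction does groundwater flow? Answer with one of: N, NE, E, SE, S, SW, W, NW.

NE

∂h/∂x = (162.3 − 163.9) / (372541 − 372326) = -0.007442
∂h/∂y = (160.8 − 163.9) / (3271834 − 3271489) = -0.008986
Flow = −∇h = (+0.007442 east, +0.008986 north), which points northeast.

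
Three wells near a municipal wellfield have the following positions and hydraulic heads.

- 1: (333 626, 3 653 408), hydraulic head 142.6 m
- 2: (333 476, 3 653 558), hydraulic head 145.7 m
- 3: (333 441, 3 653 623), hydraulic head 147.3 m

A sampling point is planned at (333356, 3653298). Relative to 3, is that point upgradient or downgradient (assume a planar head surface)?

Differences from 1: to 2 (Δx, Δy, Δh) = (-150, 150, +3.1); to 3 = (-185, 215, +4.7).
Solve a·Δx + b·Δy = Δh: det = (-150)·215 − (-185)·150 = -4500.
∂h/∂x = [(+3.1)·215 − (+4.7)·150] / -4500 = +0.008556
∂h/∂y = [(-150)·(+4.7) − (-185)·(+3.1)] / -4500 = +0.02922
Head at (333356, 3653298) = 142.6 + (+0.008556)·(-270) + (+0.02922)·(-110) = 137.08 m.
That is lower than the 147.3 m at 3, so the point is downgradient.

downgradient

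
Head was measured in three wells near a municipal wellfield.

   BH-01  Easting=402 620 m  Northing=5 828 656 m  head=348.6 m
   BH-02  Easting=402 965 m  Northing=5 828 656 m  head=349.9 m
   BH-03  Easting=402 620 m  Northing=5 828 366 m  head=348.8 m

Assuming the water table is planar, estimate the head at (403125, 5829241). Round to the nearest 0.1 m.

∂h/∂x = (349.9 − 348.6) / (402965 − 402620) = +0.003768
∂h/∂y = (348.8 − 348.6) / (5828366 − 5828656) = -0.0006897
h(403125, 5829241) = 348.6 + (+0.003768)·(505) + (-0.0006897)·(585) = 348.6 +1.903 -0.403 = 350.099 m.

350.1 m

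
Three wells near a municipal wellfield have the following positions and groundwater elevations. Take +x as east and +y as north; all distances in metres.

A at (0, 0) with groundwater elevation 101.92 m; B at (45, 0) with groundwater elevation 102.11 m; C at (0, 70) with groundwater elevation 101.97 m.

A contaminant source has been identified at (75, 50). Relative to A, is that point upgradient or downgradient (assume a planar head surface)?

∂h/∂x = (102.11 − 101.92) / (45 − 0) = +0.004222
∂h/∂y = (101.97 − 101.92) / (70 − 0) = +0.0007143
Head at (75, 50) = 101.92 + (+0.004222)·(75) + (+0.0007143)·(50) = 102.27 m.
That is higher than the 101.92 m at A, so the point is upgradient.

upgradient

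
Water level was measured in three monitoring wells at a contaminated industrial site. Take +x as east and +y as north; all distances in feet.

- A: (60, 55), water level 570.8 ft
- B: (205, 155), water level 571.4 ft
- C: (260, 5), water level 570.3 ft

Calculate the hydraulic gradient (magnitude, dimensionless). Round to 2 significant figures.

0.0071

Differences from A: to B (Δx, Δy, Δh) = (145, 100, +0.6); to C = (200, -50, -0.5).
Determinant of the coordinate differences = 145·(-50) − 200·100 = -27250.
∂h/∂x = [(+0.6)·(-50) − (-0.5)·100] / -27250 = -0.0007339
∂h/∂y = [145·(-0.5) − 200·(+0.6)] / -27250 = +0.007064
|∇h| = √(-0.0007339² + 0.007064²) = 0.007102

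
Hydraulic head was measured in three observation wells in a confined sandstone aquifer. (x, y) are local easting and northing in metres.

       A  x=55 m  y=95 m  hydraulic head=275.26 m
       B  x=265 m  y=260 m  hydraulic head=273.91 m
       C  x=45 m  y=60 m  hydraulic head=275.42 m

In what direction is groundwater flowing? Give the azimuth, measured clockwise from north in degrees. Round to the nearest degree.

Three-point gradient (reference A): Δ to B = (210, 165, -1.35), Δ to C = (-10, -35, +0.16).
∂h/∂x = -0.003658, ∂h/∂y = -0.003526 (det = -5700).
Flow direction (−∇h) has components (+0.003658 E, +0.003526 N).
Azimuth = atan2(E, N) = atan2(+0.003658, +0.003526) = 46.0° ≈ 046°.

046°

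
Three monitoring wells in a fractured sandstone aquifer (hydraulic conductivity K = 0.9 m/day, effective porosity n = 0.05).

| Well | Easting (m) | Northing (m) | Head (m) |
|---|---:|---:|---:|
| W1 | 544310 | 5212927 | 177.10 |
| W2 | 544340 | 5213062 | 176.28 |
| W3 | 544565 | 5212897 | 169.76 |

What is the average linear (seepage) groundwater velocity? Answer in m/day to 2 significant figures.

0.52 m/day

Taking W1 as reference: W2−W1 = (30, 135, -0.82); W3−W1 = (255, -30, -7.34).
Determinant of the coordinate differences = 30·(-30) − 255·135 = -35325.
∂h/∂x = [(-0.82)·(-30) − (-7.34)·135] / -35325 = -0.02875
∂h/∂y = [30·(-7.34) − 255·(-0.82)] / -35325 = +0.0003142
|∇h| = √(-0.02875² + 0.0003142²) = 0.02875
Seepage velocity v = K·i/n = 0.9 × 0.02875 / 0.05 = 0.5175 m/day.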